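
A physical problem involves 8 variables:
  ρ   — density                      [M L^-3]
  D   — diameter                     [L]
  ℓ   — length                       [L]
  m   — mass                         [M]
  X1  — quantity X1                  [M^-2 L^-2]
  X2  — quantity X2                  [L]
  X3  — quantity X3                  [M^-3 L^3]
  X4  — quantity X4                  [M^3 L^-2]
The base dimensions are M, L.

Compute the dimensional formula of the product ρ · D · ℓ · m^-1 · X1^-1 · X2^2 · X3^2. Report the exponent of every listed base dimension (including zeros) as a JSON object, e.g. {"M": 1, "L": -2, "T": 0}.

{"M": -4, "L": 9}

Exponent matrix [M,L] × [ρ,D,ℓ,m,X1,X2,X3,X4]:
  M: [ 1  0  0  1 -2  0 -3  3]
  L: [-3  1  1  0 -2  1  3 -2]
  [M]: (1)·1+(1)·0+(1)·0+(-1)·1+(-1)·-2+(2)·0+(2)·-3 = -4
  [L]: (1)·-3+(1)·1+(1)·1+(-1)·0+(-1)·-2+(2)·1+(2)·3 = 9
⇒ M^-4 L^9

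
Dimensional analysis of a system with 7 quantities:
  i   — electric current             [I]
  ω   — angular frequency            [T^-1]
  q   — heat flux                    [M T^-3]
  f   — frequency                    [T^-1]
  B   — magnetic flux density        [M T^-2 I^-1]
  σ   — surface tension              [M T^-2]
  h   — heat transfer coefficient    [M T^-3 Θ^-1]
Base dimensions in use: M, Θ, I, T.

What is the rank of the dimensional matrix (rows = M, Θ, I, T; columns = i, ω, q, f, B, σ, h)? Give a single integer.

Dimensional matrix (M×Θ×I×T by i×ω×q×f×B×σ×h):
  M: [ 0  0  1  0  1  1  1]
  Θ: [ 0  0  0  0  0  0 -1]
  I: [ 1  0  0  0 -1  0  0]
  T: [ 0 -1 -3 -1 -2 -2 -3]
Row reduction gives pivot columns i,ω,q,h; rank = 4

4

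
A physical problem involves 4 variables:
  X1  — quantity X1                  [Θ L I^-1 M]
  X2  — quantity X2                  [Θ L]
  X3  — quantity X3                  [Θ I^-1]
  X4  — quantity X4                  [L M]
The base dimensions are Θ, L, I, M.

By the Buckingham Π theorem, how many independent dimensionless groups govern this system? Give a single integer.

Write exponents as rows Θ,L,I,M / cols X1,X2,X3,X4:
  Θ: [ 1  1  1  0]
  L: [ 1  1  0  1]
  I: [-1  0 -1  0]
  M: [ 1  0  0  1]
Echelon form has 3 nonzero rows (pivots: X1,X2,X3)
n=4, r=3 ⇒ 1 dimensionless group

1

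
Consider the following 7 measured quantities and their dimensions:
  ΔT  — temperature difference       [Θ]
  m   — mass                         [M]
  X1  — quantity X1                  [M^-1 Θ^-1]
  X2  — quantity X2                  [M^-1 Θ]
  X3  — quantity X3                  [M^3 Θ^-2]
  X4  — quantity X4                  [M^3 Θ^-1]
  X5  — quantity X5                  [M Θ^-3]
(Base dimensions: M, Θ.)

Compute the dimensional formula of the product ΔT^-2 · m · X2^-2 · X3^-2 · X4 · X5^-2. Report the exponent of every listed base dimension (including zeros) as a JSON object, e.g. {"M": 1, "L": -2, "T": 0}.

Dimensional matrix (M×Θ by ΔT×m×X1×X2×X3×X4×X5):
  M: [ 0  1 -1 -1  3  3  1]
  Θ: [ 1  0 -1  1 -2 -1 -3]
  [M]: (-2)·0+(1)·1+(-2)·-1+(-2)·3+(1)·3+(-2)·1 = -2
  [Θ]: (-2)·1+(1)·0+(-2)·1+(-2)·-2+(1)·-1+(-2)·-3 = 5
⇒ M^-2 Θ^5

{"M": -2, "Θ": 5}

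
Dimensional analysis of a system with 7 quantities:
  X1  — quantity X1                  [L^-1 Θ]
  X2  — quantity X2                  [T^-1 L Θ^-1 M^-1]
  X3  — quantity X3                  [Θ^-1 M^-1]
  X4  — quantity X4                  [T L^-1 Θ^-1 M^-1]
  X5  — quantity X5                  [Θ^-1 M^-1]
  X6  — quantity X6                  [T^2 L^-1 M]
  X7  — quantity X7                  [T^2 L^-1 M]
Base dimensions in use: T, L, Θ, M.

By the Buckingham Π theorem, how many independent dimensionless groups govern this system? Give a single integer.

4

Exponent matrix [T,L,Θ,M] × [X1,X2,X3,X4,X5,X6,X7]:
  T: [ 0 -1  0  1  0  2  2]
  L: [-1  1  0 -1  0 -1 -1]
  Θ: [ 1 -1 -1 -1 -1  0  0]
  M: [ 0 -1 -1 -1 -1  1  1]
RREF → pivots at {X1,X2,X3} ⇒ r = 3
7 vars − rank 3 = 4 Π groups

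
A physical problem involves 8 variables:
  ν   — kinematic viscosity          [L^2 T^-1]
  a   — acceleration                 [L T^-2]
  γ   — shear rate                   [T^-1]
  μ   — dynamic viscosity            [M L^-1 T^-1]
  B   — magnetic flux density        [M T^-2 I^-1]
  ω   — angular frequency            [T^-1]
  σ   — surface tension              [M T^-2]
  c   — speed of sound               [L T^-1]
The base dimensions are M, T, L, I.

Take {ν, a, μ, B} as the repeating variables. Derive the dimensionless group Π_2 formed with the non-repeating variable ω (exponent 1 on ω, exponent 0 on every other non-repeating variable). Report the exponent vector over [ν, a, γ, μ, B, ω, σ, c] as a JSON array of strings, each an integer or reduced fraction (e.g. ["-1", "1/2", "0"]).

["1/3", "-2/3", "0", "0", "0", "1", "0", "0"]

Dimensional matrix (M×T×L×I by ν×a×γ×μ×B×ω×σ×c):
  M: [ 0  0  0  1  1  0  1  0]
  T: [-1 -2 -1 -1 -2 -1 -2 -1]
  L: [ 2  1  0 -1  0  0  0  1]
  I: [ 0  0  0  0 -1  0  0  0]
Echelon form has 4 nonzero rows (pivots: ν,a,μ,B)
Repeat: ν,a,μ,B; free: γ,ω,σ,c
RREF:
  r0: [   1    0 -1/3    0    0 -1/3  1/3  1/3]
  r1: [   0    1  2/3    0    0  2/3  1/3  1/3]
  r2: [   0    0    0    1    0    0    1    0]
  r3: [   0    0    0    0    1    0    0    0]
Fix exponent of ω at 1, γ at 0, σ at 0, c at 0; solve each RREF row for its pivot's exponent:
  r0: exp(ν) + (-1/3)·1 = 0 ⇒ exp(ν) = 1/3
  r1: exp(a) + (2/3)·1 = 0 ⇒ exp(a) = -2/3
  r2: exp(μ) + (0)·1 = 0 ⇒ exp(μ) = 0
  r3: exp(B) + (0)·1 = 0 ⇒ exp(B) = 0
Π_2 = ν^(1/3) · a^(-2/3) · ω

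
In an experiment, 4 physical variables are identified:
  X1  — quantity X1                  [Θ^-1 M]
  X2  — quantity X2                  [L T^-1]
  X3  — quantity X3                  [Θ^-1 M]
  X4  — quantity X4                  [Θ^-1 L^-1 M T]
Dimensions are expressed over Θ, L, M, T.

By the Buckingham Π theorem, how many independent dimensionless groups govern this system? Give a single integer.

Exponent matrix [Θ,L,M,T] × [X1,X2,X3,X4]:
  Θ: [-1  0 -1 -1]
  L: [ 0  1  0 -1]
  M: [ 1  0  1  1]
  T: [ 0 -1  0  1]
RREF → pivots at {X1,X2} ⇒ r = 2
n=4, r=2 ⇒ 2 dimensionless groups

2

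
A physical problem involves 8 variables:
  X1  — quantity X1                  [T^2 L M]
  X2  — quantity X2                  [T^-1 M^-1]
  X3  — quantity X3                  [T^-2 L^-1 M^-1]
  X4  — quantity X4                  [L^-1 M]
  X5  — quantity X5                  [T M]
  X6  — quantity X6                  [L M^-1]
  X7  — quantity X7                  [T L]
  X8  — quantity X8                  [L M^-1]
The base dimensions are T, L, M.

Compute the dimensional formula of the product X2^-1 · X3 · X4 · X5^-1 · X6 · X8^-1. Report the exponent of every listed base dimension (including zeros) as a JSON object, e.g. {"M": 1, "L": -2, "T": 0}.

{"T": -2, "L": -2, "M": 0}

Dimensional matrix (T×L×M by X1×X2×X3×X4×X5×X6×X7×X8):
  T: [ 2 -1 -2  0  1  0  1  0]
  L: [ 1  0 -1 -1  0  1  1  1]
  M: [ 1 -1 -1  1  1 -1  0 -1]
  [T]: (-1)·-1+(1)·-2+(1)·0+(-1)·1+(1)·0+(-1)·0 = -2
  [L]: (-1)·0+(1)·-1+(1)·-1+(-1)·0+(1)·1+(-1)·1 = -2
  [M]: (-1)·-1+(1)·-1+(1)·1+(-1)·1+(1)·-1+(-1)·-1 = 0
⇒ T^-2 L^-2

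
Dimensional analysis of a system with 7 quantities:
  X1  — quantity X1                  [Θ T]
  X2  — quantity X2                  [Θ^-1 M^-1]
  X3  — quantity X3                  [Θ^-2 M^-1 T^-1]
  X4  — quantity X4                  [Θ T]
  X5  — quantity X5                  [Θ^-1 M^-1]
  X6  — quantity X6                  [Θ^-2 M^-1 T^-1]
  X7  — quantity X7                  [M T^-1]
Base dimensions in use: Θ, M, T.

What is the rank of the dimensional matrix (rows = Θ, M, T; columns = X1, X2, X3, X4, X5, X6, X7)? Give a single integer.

2

Dimensional matrix (Θ×M×T by X1×X2×X3×X4×X5×X6×X7):
  Θ: [ 1 -1 -2  1 -1 -2  0]
  M: [ 0 -1 -1  0 -1 -1  1]
  T: [ 1  0 -1  1  0 -1 -1]
RREF → pivots at {X1,X2} ⇒ r = 2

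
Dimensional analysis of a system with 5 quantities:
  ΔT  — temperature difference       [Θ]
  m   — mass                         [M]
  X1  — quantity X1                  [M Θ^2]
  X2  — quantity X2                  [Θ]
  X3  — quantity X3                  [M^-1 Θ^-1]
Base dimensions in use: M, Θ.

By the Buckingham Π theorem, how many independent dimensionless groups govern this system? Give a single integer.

Dimensional matrix (M×Θ by ΔT×m×X1×X2×X3):
  M: [ 0  1  1  0 -1]
  Θ: [ 1  0  2  1 -1]
Row reduction gives pivot columns ΔT,m; rank = 2
Π count = n − r = 5 − 2 = 3

3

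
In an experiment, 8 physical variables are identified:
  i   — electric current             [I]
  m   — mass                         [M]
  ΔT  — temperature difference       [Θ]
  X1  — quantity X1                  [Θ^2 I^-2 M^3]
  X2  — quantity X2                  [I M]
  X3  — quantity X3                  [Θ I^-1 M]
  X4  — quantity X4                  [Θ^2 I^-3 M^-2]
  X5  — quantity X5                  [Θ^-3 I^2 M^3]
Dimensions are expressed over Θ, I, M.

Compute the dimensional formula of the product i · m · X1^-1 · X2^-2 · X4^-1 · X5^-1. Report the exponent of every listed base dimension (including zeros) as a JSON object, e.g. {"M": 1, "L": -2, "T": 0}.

Write exponents as rows Θ,I,M / cols i,m,ΔT,X1,X2,X3,X4,X5:
  Θ: [ 0  0  1  2  0  1  2 -3]
  I: [ 1  0  0 -2  1 -1 -3  2]
  M: [ 0  1  0  3  1  1 -2  3]
  [Θ]: (1)·0+(1)·0+(-1)·2+(-2)·0+(-1)·2+(-1)·-3 = -1
  [I]: (1)·1+(1)·0+(-1)·-2+(-2)·1+(-1)·-3+(-1)·2 = 2
  [M]: (1)·0+(1)·1+(-1)·3+(-2)·1+(-1)·-2+(-1)·3 = -5
⇒ Θ^-1 I^2 M^-5

{"Θ": -1, "I": 2, "M": -5}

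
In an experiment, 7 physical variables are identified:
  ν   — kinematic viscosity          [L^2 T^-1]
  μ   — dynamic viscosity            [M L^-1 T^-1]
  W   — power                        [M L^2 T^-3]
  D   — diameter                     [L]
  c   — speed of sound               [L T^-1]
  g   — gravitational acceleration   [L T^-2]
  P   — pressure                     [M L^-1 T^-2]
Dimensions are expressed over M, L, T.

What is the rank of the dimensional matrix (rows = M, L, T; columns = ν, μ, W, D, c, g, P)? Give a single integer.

3

Dimensional matrix (M×L×T by ν×μ×W×D×c×g×P):
  M: [ 0  1  1  0  0  0  1]
  L: [ 2 -1  2  1  1  1 -1]
  T: [-1 -1 -3  0 -1 -2 -2]
Row reduction gives pivot columns ν,μ,W; rank = 3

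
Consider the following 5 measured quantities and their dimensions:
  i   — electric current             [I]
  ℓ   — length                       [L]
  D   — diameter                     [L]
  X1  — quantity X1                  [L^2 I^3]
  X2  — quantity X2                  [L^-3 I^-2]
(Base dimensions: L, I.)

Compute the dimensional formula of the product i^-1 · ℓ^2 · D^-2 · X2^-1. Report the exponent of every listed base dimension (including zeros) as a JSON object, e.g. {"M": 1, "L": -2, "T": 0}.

Dimensional matrix (L×I by i×ℓ×D×X1×X2):
  L: [ 0  1  1  2 -3]
  I: [ 1  0  0  3 -2]
  [L]: (-1)·0+(2)·1+(-2)·1+(-1)·-3 = 3
  [I]: (-1)·1+(2)·0+(-2)·0+(-1)·-2 = 1
⇒ L^3 I

{"L": 3, "I": 1}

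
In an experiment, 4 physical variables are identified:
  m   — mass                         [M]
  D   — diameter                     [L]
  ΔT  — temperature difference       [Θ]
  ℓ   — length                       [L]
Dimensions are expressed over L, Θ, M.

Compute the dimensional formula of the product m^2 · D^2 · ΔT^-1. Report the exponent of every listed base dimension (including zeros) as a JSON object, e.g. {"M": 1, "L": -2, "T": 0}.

Write exponents as rows L,Θ,M / cols m,D,ΔT,ℓ:
  L: [ 0  1  0  1]
  Θ: [ 0  0  1  0]
  M: [ 1  0  0  0]
  [L]: (2)·0+(2)·1+(-1)·0 = 2
  [Θ]: (2)·0+(2)·0+(-1)·1 = -1
  [M]: (2)·1+(2)·0+(-1)·0 = 2
⇒ L^2 Θ^-1 M^2

{"L": 2, "Θ": -1, "M": 2}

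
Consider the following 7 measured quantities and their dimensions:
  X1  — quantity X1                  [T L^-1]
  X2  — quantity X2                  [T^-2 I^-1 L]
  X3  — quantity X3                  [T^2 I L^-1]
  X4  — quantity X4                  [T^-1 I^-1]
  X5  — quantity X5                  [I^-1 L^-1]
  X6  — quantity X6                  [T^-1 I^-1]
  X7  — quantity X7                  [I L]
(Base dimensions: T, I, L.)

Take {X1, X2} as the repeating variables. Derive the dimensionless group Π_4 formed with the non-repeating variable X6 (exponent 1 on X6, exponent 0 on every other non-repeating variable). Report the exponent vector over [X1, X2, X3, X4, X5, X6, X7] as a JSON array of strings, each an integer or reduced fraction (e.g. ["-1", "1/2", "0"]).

["-1", "-1", "0", "0", "0", "1", "0"]

Dimensional matrix (T×I×L by X1×X2×X3×X4×X5×X6×X7):
  T: [ 1 -2  2 -1  0 -1  0]
  I: [ 0 -1  1 -1 -1 -1  1]
  L: [-1  1 -1  0 -1  0  1]
RREF → pivots at {X1,X2} ⇒ r = 2
Repeat: X1,X2; free: X3,X4,X5,X6,X7
RREF:
  r0: [   1    0    0    1    2    1   -2]
  r1: [   0    1   -1    1    1    1   -1]
  r2: [   0    0    0    0    0    0    0]
Fix exponent of X6 at 1, X3 at 0, X4 at 0, X5 at 0, X7 at 0; solve each RREF row for its pivot's exponent:
  r0: exp(X1) + (1)·1 = 0 ⇒ exp(X1) = -1
  r1: exp(X2) + (1)·1 = 0 ⇒ exp(X2) = -1
Π_4 = X1^-1 · X2^-1 · X6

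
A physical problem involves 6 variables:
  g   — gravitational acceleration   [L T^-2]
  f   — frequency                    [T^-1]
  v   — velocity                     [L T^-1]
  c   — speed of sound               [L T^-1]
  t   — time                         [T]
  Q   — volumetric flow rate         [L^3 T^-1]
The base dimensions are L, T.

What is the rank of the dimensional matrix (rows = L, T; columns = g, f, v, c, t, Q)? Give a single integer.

Dimensional matrix (L×T by g×f×v×c×t×Q):
  L: [ 1  0  1  1  0  3]
  T: [-2 -1 -1 -1  1 -1]
Echelon form has 2 nonzero rows (pivots: g,f)

2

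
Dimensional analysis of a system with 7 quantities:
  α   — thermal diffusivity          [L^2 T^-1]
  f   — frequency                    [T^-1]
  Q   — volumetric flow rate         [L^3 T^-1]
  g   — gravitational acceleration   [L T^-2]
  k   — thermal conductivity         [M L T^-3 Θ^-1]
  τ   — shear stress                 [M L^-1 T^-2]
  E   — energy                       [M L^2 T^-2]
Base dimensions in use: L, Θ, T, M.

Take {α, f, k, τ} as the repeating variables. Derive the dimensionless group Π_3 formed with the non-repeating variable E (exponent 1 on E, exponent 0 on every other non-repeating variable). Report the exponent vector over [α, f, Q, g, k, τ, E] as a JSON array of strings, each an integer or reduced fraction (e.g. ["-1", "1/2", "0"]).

["-3/2", "3/2", "0", "0", "0", "-1", "1"]

Exponent matrix [L,Θ,T,M] × [α,f,Q,g,k,τ,E]:
  L: [ 2  0  3  1  1 -1  2]
  Θ: [ 0  0  0  0 -1  0  0]
  T: [-1 -1 -1 -2 -3 -2 -2]
  M: [ 0  0  0  0  1  1  1]
RREF → pivots at {α,f,k,τ} ⇒ r = 4
Repeat: α,f,k,τ; free: Q,g,E
RREF:
  r0: [   1    0  3/2  1/2    0    0  3/2]
  r1: [   0    1 -1/2  3/2    0    0 -3/2]
  r2: [   0    0    0    0    1    0    0]
  r3: [   0    0    0    0    0    1    1]
Fix exponent of E at 1, Q at 0, g at 0; solve each RREF row for its pivot's exponent:
  r0: exp(α) + (3/2)·1 = 0 ⇒ exp(α) = -3/2
  r1: exp(f) + (-3/2)·1 = 0 ⇒ exp(f) = 3/2
  r2: exp(k) + (0)·1 = 0 ⇒ exp(k) = 0
  r3: exp(τ) + (1)·1 = 0 ⇒ exp(τ) = -1
Π_3 = α^(-3/2) · f^(3/2) · τ^-1 · E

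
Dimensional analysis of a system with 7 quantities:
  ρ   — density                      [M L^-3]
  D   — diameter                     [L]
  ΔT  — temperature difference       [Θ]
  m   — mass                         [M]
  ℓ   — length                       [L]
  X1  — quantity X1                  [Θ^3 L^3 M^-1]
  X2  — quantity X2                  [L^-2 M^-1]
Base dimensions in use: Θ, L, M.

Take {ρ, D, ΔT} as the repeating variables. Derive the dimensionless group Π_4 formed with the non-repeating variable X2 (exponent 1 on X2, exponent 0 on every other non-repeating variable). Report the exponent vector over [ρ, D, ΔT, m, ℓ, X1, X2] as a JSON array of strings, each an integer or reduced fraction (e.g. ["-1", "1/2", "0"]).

Dimensional matrix (Θ×L×M by ρ×D×ΔT×m×ℓ×X1×X2):
  Θ: [ 0  0  1  0  0  3  0]
  L: [-3  1  0  0  1  3 -2]
  M: [ 1  0  0  1  0 -1 -1]
Row reduction gives pivot columns ρ,D,ΔT; rank = 3
Pivot set = {ρ,D,ΔT}, free = {m,ℓ,X1,X2}
RREF:
  r0: [   1    0    0    1    0   -1   -1]
  r1: [   0    1    0    3    1    0   -5]
  r2: [   0    0    1    0    0    3    0]
Fix exponent of X2 at 1, m at 0, ℓ at 0, X1 at 0; solve each RREF row for its pivot's exponent:
  r0: exp(ρ) + (-1)·1 = 0 ⇒ exp(ρ) = 1
  r1: exp(D) + (-5)·1 = 0 ⇒ exp(D) = 5
  r2: exp(ΔT) + (0)·1 = 0 ⇒ exp(ΔT) = 0
Π_4 = ρ · D^5 · X2

["1", "5", "0", "0", "0", "0", "1"]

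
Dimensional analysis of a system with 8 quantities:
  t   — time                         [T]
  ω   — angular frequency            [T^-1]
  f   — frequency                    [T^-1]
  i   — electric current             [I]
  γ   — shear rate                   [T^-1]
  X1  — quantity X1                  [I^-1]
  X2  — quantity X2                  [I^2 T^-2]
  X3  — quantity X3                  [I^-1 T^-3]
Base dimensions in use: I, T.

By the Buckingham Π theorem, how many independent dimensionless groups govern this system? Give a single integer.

6

Dimensional matrix (I×T by t×ω×f×i×γ×X1×X2×X3):
  I: [ 0  0  0  1  0 -1  2 -1]
  T: [ 1 -1 -1  0 -1  0 -2 -3]
Row reduction gives pivot columns t,i; rank = 2
Π count = n − r = 8 − 2 = 6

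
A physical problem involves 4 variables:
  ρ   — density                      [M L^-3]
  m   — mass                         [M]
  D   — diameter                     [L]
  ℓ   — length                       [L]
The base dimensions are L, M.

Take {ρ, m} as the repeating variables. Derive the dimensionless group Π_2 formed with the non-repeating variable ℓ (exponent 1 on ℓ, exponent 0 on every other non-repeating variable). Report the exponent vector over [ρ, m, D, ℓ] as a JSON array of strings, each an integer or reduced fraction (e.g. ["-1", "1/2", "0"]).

Write exponents as rows L,M / cols ρ,m,D,ℓ:
  L: [-3  0  1  1]
  M: [ 1  1  0  0]
Row reduction gives pivot columns ρ,m; rank = 2
Repeat: ρ,m; free: D,ℓ
RREF:
  r0: [   1    0 -1/3 -1/3]
  r1: [   0    1  1/3  1/3]
Fix exponent of ℓ at 1, D at 0; solve each RREF row for its pivot's exponent:
  r0: exp(ρ) + (-1/3)·1 = 0 ⇒ exp(ρ) = 1/3
  r1: exp(m) + (1/3)·1 = 0 ⇒ exp(m) = -1/3
Π_2 = ρ^(1/3) · m^(-1/3) · ℓ

["1/3", "-1/3", "0", "1"]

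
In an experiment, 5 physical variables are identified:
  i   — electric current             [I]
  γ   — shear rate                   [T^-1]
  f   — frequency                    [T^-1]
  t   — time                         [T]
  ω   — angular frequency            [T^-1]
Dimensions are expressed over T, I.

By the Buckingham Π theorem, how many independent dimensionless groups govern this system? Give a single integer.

Dimensional matrix (T×I by i×γ×f×t×ω):
  T: [ 0 -1 -1  1 -1]
  I: [ 1  0  0  0  0]
Echelon form has 2 nonzero rows (pivots: i,γ)
Π count = n − r = 5 − 2 = 3

3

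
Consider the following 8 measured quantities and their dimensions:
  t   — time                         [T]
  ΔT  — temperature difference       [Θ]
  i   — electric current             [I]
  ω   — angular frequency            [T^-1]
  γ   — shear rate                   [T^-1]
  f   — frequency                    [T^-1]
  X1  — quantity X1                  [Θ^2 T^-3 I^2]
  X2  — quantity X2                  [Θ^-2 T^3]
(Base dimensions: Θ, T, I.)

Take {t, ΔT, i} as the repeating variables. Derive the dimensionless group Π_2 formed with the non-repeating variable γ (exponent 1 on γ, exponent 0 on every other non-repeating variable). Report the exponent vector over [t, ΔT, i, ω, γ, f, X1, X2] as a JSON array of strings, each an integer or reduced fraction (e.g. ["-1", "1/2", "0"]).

Exponent matrix [Θ,T,I] × [t,ΔT,i,ω,γ,f,X1,X2]:
  Θ: [ 0  1  0  0  0  0  2 -2]
  T: [ 1  0  0 -1 -1 -1 -3  3]
  I: [ 0  0  1  0  0  0  2  0]
RREF → pivots at {t,ΔT,i} ⇒ r = 3
Pivot set = {t,ΔT,i}, free = {ω,γ,f,X1,X2}
RREF:
  r0: [   1    0    0   -1   -1   -1   -3    3]
  r1: [   0    1    0    0    0    0    2   -2]
  r2: [   0    0    1    0    0    0    2    0]
Fix exponent of γ at 1, ω at 0, f at 0, X1 at 0, X2 at 0; solve each RREF row for its pivot's exponent:
  r0: exp(t) + (-1)·1 = 0 ⇒ exp(t) = 1
  r1: exp(ΔT) + (0)·1 = 0 ⇒ exp(ΔT) = 0
  r2: exp(i) + (0)·1 = 0 ⇒ exp(i) = 0
Π_2 = t · γ

["1", "0", "0", "0", "1", "0", "0", "0"]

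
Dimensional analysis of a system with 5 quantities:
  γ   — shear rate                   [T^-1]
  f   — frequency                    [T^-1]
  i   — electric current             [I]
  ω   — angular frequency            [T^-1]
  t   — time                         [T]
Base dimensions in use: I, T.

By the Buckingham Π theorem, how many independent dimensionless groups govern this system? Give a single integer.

Exponent matrix [I,T] × [γ,f,i,ω,t]:
  I: [ 0  0  1  0  0]
  T: [-1 -1  0 -1  1]
RREF → pivots at {γ,i} ⇒ r = 2
Π count = n − r = 5 − 2 = 3

3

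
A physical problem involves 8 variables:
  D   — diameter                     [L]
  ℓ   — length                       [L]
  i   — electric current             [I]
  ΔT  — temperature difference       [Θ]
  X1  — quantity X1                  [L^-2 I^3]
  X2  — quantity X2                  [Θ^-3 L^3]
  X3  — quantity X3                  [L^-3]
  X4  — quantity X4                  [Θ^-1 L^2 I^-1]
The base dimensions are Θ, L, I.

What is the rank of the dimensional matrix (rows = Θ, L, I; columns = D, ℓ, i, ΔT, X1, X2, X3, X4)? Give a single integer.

Exponent matrix [Θ,L,I] × [D,ℓ,i,ΔT,X1,X2,X3,X4]:
  Θ: [ 0  0  0  1  0 -3  0 -1]
  L: [ 1  1  0  0 -2  3 -3  2]
  I: [ 0  0  1  0  3  0  0 -1]
RREF → pivots at {D,i,ΔT} ⇒ r = 3

3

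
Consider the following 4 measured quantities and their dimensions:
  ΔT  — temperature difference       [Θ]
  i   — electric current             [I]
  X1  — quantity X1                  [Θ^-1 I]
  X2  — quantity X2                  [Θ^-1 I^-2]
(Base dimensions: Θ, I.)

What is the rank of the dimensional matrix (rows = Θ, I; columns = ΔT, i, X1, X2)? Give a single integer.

Dimensional matrix (Θ×I by ΔT×i×X1×X2):
  Θ: [ 1  0 -1 -1]
  I: [ 0  1  1 -2]
Row reduction gives pivot columns ΔT,i; rank = 2

2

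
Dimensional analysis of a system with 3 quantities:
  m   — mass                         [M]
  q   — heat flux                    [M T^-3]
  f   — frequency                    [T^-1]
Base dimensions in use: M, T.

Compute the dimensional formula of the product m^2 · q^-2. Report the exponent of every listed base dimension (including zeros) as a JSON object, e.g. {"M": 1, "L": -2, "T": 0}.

Exponent matrix [M,T] × [m,q,f]:
  M: [ 1  1  0]
  T: [ 0 -3 -1]
  [M]: (2)·1+(-2)·1 = 0
  [T]: (2)·0+(-2)·-3 = 6
⇒ T^6

{"M": 0, "T": 6}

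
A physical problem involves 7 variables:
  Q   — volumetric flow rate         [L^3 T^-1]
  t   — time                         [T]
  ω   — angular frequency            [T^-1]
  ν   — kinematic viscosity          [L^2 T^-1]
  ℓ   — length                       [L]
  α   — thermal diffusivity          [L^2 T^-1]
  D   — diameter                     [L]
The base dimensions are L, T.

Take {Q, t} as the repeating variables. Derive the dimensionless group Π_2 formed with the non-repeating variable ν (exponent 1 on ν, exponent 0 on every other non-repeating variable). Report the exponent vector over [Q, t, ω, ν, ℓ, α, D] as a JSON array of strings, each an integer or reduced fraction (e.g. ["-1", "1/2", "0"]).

Dimensional matrix (L×T by Q×t×ω×ν×ℓ×α×D):
  L: [ 3  0  0  2  1  2  1]
  T: [-1  1 -1 -1  0 -1  0]
Echelon form has 2 nonzero rows (pivots: Q,t)
Pivot set = {Q,t}, free = {ω,ν,ℓ,α,D}
RREF:
  r0: [   1    0    0  2/3  1/3  2/3  1/3]
  r1: [   0    1   -1 -1/3  1/3 -1/3  1/3]
Fix exponent of ν at 1, ω at 0, ℓ at 0, α at 0, D at 0; solve each RREF row for its pivot's exponent:
  r0: exp(Q) + (2/3)·1 = 0 ⇒ exp(Q) = -2/3
  r1: exp(t) + (-1/3)·1 = 0 ⇒ exp(t) = 1/3
Π_2 = Q^(-2/3) · t^(1/3) · ν

["-2/3", "1/3", "0", "1", "0", "0", "0"]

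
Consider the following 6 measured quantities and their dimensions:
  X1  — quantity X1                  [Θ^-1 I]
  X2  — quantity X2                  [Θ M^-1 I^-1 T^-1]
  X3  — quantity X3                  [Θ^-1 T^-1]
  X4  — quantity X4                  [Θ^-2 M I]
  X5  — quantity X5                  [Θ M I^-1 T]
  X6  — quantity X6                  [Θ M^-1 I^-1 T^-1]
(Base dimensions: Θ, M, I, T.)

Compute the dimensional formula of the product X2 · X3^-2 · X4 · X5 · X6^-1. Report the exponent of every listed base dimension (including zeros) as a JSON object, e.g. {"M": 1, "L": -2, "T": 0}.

{"Θ": 1, "M": 2, "I": 0, "T": 3}

Exponent matrix [Θ,M,I,T] × [X1,X2,X3,X4,X5,X6]:
  Θ: [-1  1 -1 -2  1  1]
  M: [ 0 -1  0  1  1 -1]
  I: [ 1 -1  0  1 -1 -1]
  T: [ 0 -1 -1  0  1 -1]
  [Θ]: (1)·1+(-2)·-1+(1)·-2+(1)·1+(-1)·1 = 1
  [M]: (1)·-1+(-2)·0+(1)·1+(1)·1+(-1)·-1 = 2
  [I]: (1)·-1+(-2)·0+(1)·1+(1)·-1+(-1)·-1 = 0
  [T]: (1)·-1+(-2)·-1+(1)·0+(1)·1+(-1)·-1 = 3
⇒ Θ M^2 T^3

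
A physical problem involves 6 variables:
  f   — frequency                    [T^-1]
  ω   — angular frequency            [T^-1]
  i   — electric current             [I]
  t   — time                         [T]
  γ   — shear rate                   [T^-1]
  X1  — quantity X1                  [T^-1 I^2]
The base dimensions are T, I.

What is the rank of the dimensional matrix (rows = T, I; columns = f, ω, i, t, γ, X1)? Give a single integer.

2

Exponent matrix [T,I] × [f,ω,i,t,γ,X1]:
  T: [-1 -1  0  1 -1 -1]
  I: [ 0  0  1  0  0  2]
Echelon form has 2 nonzero rows (pivots: f,i)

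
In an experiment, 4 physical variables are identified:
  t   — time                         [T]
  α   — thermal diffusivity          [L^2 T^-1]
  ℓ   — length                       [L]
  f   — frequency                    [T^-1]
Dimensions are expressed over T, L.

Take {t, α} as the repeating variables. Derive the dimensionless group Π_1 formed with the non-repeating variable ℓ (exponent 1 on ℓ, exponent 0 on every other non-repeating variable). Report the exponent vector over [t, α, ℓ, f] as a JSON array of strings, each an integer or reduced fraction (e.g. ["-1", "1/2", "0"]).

Dimensional matrix (T×L by t×α×ℓ×f):
  T: [ 1 -1  0 -1]
  L: [ 0  2  1  0]
RREF → pivots at {t,α} ⇒ r = 2
Repeat: t,α; free: ℓ,f
RREF:
  r0: [   1    0  1/2   -1]
  r1: [   0    1  1/2    0]
Fix exponent of ℓ at 1, f at 0; solve each RREF row for its pivot's exponent:
  r0: exp(t) + (1/2)·1 = 0 ⇒ exp(t) = -1/2
  r1: exp(α) + (1/2)·1 = 0 ⇒ exp(α) = -1/2
Π_1 = t^(-1/2) · α^(-1/2) · ℓ

["-1/2", "-1/2", "1", "0"]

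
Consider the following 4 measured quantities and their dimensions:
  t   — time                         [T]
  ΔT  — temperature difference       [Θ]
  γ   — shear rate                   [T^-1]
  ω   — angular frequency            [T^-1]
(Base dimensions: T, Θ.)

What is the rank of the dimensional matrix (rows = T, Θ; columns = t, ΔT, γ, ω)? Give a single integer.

Write exponents as rows T,Θ / cols t,ΔT,γ,ω:
  T: [ 1  0 -1 -1]
  Θ: [ 0  1  0  0]
RREF → pivots at {t,ΔT} ⇒ r = 2

2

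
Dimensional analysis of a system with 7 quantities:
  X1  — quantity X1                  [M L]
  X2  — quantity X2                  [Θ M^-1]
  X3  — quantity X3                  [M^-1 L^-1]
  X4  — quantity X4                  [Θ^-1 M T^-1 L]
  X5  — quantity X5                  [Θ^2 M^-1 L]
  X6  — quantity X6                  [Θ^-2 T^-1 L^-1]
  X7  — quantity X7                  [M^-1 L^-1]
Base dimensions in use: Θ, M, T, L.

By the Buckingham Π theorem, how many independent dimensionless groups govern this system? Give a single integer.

Exponent matrix [Θ,M,T,L] × [X1,X2,X3,X4,X5,X6,X7]:
  Θ: [ 0  1  0 -1  2 -2  0]
  M: [ 1 -1 -1  1 -1  0 -1]
  T: [ 0  0  0 -1  0 -1  0]
  L: [ 1  0 -1  1  1 -1 -1]
Row reduction gives pivot columns X1,X2,X4; rank = 3
Π count = n − r = 7 − 3 = 4

4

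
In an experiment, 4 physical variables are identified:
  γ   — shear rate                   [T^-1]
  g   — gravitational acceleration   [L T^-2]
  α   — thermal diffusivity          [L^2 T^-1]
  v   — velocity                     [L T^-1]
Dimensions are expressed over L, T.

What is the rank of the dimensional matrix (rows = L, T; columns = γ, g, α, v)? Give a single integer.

2

Write exponents as rows L,T / cols γ,g,α,v:
  L: [ 0  1  2  1]
  T: [-1 -2 -1 -1]
Row reduction gives pivot columns γ,g; rank = 2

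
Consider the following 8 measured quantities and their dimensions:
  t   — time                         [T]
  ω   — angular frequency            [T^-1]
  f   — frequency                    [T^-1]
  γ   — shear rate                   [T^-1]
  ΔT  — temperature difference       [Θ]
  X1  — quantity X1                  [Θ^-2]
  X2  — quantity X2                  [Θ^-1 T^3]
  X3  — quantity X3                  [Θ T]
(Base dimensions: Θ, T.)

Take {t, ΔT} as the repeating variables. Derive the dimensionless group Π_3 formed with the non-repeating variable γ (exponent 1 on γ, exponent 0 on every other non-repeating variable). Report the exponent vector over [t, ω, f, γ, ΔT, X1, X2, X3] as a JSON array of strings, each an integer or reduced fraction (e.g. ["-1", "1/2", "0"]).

["1", "0", "0", "1", "0", "0", "0", "0"]

Write exponents as rows Θ,T / cols t,ω,f,γ,ΔT,X1,X2,X3:
  Θ: [ 0  0  0  0  1 -2 -1  1]
  T: [ 1 -1 -1 -1  0  0  3  1]
RREF → pivots at {t,ΔT} ⇒ r = 2
Repeat: t,ΔT; free: ω,f,γ,X1,X2,X3
RREF:
  r0: [   1   -1   -1   -1    0    0    3    1]
  r1: [   0    0    0    0    1   -2   -1    1]
Fix exponent of γ at 1, ω at 0, f at 0, X1 at 0, X2 at 0, X3 at 0; solve each RREF row for its pivot's exponent:
  r0: exp(t) + (-1)·1 = 0 ⇒ exp(t) = 1
  r1: exp(ΔT) + (0)·1 = 0 ⇒ exp(ΔT) = 0
Π_3 = t · γ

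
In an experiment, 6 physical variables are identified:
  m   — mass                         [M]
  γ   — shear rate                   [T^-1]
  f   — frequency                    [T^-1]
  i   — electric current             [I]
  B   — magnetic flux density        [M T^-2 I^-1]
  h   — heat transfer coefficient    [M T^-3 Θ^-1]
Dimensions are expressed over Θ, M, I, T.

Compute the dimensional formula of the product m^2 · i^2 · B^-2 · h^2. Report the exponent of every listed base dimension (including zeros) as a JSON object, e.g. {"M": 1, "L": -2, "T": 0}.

Write exponents as rows Θ,M,I,T / cols m,γ,f,i,B,h:
  Θ: [ 0  0  0  0  0 -1]
  M: [ 1  0  0  0  1  1]
  I: [ 0  0  0  1 -1  0]
  T: [ 0 -1 -1  0 -2 -3]
  [Θ]: (2)·0+(2)·0+(-2)·0+(2)·-1 = -2
  [M]: (2)·1+(2)·0+(-2)·1+(2)·1 = 2
  [I]: (2)·0+(2)·1+(-2)·-1+(2)·0 = 4
  [T]: (2)·0+(2)·0+(-2)·-2+(2)·-3 = -2
⇒ Θ^-2 M^2 I^4 T^-2

{"Θ": -2, "M": 2, "I": 4, "T": -2}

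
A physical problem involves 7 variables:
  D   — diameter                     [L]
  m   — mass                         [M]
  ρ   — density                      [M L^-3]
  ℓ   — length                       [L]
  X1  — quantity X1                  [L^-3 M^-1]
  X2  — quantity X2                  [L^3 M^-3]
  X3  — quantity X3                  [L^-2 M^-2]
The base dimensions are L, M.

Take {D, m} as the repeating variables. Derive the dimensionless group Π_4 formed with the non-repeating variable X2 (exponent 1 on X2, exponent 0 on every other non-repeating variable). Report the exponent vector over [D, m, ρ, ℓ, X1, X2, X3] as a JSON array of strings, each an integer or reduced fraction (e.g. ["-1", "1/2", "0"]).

Exponent matrix [L,M] × [D,m,ρ,ℓ,X1,X2,X3]:
  L: [ 1  0 -3  1 -3  3 -2]
  M: [ 0  1  1  0 -1 -3 -2]
Echelon form has 2 nonzero rows (pivots: D,m)
Pivot set = {D,m}, free = {ρ,ℓ,X1,X2,X3}
RREF:
  r0: [   1    0   -3    1   -3    3   -2]
  r1: [   0    1    1    0   -1   -3   -2]
Fix exponent of X2 at 1, ρ at 0, ℓ at 0, X1 at 0, X3 at 0; solve each RREF row for its pivot's exponent:
  r0: exp(D) + (3)·1 = 0 ⇒ exp(D) = -3
  r1: exp(m) + (-3)·1 = 0 ⇒ exp(m) = 3
Π_4 = D^-3 · m^3 · X2

["-3", "3", "0", "0", "0", "1", "0"]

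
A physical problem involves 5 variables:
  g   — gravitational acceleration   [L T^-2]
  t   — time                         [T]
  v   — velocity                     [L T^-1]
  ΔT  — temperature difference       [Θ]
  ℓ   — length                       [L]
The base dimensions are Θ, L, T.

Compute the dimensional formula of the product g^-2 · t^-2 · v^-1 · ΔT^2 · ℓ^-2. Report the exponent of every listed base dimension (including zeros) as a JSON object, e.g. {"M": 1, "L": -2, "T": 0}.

Write exponents as rows Θ,L,T / cols g,t,v,ΔT,ℓ:
  Θ: [ 0  0  0  1  0]
  L: [ 1  0  1  0  1]
  T: [-2  1 -1  0  0]
  [Θ]: (-2)·0+(-2)·0+(-1)·0+(2)·1+(-2)·0 = 2
  [L]: (-2)·1+(-2)·0+(-1)·1+(2)·0+(-2)·1 = -5
  [T]: (-2)·-2+(-2)·1+(-1)·-1+(2)·0+(-2)·0 = 3
⇒ Θ^2 L^-5 T^3

{"Θ": 2, "L": -5, "T": 3}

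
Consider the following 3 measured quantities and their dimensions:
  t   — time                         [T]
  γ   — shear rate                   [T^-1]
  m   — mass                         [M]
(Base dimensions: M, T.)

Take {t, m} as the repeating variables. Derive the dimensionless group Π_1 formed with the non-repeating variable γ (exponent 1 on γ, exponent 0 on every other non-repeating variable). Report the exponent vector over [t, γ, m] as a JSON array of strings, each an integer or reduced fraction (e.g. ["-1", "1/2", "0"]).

["1", "1", "0"]

Write exponents as rows M,T / cols t,γ,m:
  M: [ 0  0  1]
  T: [ 1 -1  0]
Row reduction gives pivot columns t,m; rank = 2
Pivot set = {t,m}, free = {γ}
RREF:
  r0: [   1   -1    0]
  r1: [   0    0    1]
Fix exponent of γ at 1; solve each RREF row for its pivot's exponent:
  r0: exp(t) + (-1)·1 = 0 ⇒ exp(t) = 1
  r1: exp(m) + (0)·1 = 0 ⇒ exp(m) = 0
Π_1 = t · γ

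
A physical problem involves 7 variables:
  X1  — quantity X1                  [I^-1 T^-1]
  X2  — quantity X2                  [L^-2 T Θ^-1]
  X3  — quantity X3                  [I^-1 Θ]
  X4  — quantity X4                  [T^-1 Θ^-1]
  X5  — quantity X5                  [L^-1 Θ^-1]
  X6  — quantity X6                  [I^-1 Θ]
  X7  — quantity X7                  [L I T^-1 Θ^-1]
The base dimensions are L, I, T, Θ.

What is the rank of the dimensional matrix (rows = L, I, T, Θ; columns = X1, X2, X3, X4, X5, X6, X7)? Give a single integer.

3

Write exponents as rows L,I,T,Θ / cols X1,X2,X3,X4,X5,X6,X7:
  L: [ 0 -2  0  0 -1  0  1]
  I: [-1  0 -1  0  0 -1  1]
  T: [-1  1  0 -1  0  0 -1]
  Θ: [ 0 -1  1 -1 -1  1 -1]
Echelon form has 3 nonzero rows (pivots: X1,X2,X3)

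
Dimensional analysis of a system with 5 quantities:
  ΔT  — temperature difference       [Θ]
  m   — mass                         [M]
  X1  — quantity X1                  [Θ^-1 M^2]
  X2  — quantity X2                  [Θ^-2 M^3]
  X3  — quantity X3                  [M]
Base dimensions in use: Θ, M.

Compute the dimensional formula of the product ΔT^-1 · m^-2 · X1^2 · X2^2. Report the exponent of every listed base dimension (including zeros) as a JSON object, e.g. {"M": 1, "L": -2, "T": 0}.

Exponent matrix [Θ,M] × [ΔT,m,X1,X2,X3]:
  Θ: [ 1  0 -1 -2  0]
  M: [ 0  1  2  3  1]
  [Θ]: (-1)·1+(-2)·0+(2)·-1+(2)·-2 = -7
  [M]: (-1)·0+(-2)·1+(2)·2+(2)·3 = 8
⇒ Θ^-7 M^8

{"Θ": -7, "M": 8}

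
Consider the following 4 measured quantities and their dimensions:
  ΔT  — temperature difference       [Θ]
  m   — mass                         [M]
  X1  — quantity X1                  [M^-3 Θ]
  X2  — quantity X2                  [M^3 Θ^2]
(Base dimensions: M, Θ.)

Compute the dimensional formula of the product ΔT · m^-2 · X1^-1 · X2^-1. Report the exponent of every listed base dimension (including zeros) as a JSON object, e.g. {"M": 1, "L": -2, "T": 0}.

Dimensional matrix (M×Θ by ΔT×m×X1×X2):
  M: [ 0  1 -3  3]
  Θ: [ 1  0  1  2]
  [M]: (1)·0+(-2)·1+(-1)·-3+(-1)·3 = -2
  [Θ]: (1)·1+(-2)·0+(-1)·1+(-1)·2 = -2
⇒ M^-2 Θ^-2

{"M": -2, "Θ": -2}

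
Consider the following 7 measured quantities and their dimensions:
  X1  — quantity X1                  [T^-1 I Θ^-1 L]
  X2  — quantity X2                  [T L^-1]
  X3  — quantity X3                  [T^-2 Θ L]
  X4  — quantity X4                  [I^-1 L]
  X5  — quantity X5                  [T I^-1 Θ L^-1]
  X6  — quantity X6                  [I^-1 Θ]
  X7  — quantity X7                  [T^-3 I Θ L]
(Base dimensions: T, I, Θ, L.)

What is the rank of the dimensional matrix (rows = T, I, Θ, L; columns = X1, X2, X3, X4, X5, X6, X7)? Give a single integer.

3

Dimensional matrix (T×I×Θ×L by X1×X2×X3×X4×X5×X6×X7):
  T: [-1  1 -2  0  1  0 -3]
  I: [ 1  0  0 -1 -1 -1  1]
  Θ: [-1  0  1  0  1  1  1]
  L: [ 1 -1  1  1 -1  0  1]
RREF → pivots at {X1,X2,X3} ⇒ r = 3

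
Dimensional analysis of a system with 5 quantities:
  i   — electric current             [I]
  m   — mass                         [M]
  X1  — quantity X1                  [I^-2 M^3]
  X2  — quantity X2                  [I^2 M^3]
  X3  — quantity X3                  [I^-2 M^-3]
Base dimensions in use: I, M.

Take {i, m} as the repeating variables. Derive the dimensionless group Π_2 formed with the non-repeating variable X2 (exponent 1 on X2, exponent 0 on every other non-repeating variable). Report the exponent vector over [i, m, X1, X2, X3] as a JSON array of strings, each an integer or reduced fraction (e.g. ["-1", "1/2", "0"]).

["-2", "-3", "0", "1", "0"]

Write exponents as rows I,M / cols i,m,X1,X2,X3:
  I: [ 1  0 -2  2 -2]
  M: [ 0  1  3  3 -3]
Row reduction gives pivot columns i,m; rank = 2
Repeat: i,m; free: X1,X2,X3
RREF:
  r0: [   1    0   -2    2   -2]
  r1: [   0    1    3    3   -3]
Fix exponent of X2 at 1, X1 at 0, X3 at 0; solve each RREF row for its pivot's exponent:
  r0: exp(i) + (2)·1 = 0 ⇒ exp(i) = -2
  r1: exp(m) + (3)·1 = 0 ⇒ exp(m) = -3
Π_2 = i^-2 · m^-3 · X2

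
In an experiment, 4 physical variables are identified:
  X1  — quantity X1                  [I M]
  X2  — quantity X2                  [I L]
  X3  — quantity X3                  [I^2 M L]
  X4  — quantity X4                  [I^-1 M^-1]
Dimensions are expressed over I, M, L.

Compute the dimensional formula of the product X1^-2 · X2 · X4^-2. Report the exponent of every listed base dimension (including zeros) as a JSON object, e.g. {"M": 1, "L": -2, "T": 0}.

{"I": 1, "M": 0, "L": 1}

Dimensional matrix (I×M×L by X1×X2×X3×X4):
  I: [ 1  1  2 -1]
  M: [ 1  0  1 -1]
  L: [ 0  1  1  0]
  [I]: (-2)·1+(1)·1+(-2)·-1 = 1
  [M]: (-2)·1+(1)·0+(-2)·-1 = 0
  [L]: (-2)·0+(1)·1+(-2)·0 = 1
⇒ I L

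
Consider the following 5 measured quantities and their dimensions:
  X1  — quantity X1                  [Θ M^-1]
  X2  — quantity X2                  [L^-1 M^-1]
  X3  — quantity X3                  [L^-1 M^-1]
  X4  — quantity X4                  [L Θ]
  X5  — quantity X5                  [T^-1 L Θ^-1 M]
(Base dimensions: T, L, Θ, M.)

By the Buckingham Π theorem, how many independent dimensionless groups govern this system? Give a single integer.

2

Write exponents as rows T,L,Θ,M / cols X1,X2,X3,X4,X5:
  T: [ 0  0  0  0 -1]
  L: [ 0 -1 -1  1  1]
  Θ: [ 1  0  0  1 -1]
  M: [-1 -1 -1  0  1]
RREF → pivots at {X1,X2,X5} ⇒ r = 3
Π count = n − r = 5 − 3 = 2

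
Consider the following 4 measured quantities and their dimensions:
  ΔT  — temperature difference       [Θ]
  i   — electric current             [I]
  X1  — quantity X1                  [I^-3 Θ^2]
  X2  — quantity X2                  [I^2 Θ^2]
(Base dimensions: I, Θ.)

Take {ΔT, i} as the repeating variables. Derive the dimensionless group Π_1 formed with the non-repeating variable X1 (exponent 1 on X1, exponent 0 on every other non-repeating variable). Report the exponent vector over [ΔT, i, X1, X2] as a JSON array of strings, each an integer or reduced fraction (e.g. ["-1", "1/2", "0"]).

Write exponents as rows I,Θ / cols ΔT,i,X1,X2:
  I: [ 0  1 -3  2]
  Θ: [ 1  0  2  2]
Row reduction gives pivot columns ΔT,i; rank = 2
Repeat: ΔT,i; free: X1,X2
RREF:
  r0: [   1    0    2    2]
  r1: [   0    1   -3    2]
Fix exponent of X1 at 1, X2 at 0; solve each RREF row for its pivot's exponent:
  r0: exp(ΔT) + (2)·1 = 0 ⇒ exp(ΔT) = -2
  r1: exp(i) + (-3)·1 = 0 ⇒ exp(i) = 3
Π_1 = ΔT^-2 · i^3 · X1

["-2", "3", "1", "0"]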